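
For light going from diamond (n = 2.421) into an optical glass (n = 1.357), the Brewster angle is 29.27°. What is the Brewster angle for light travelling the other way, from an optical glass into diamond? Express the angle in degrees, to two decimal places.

θ_B' ≈ 60.73°

Reversing the direction swaps n₁ and n₂, so tan θ_B' = 1/tan θ_B and θ_B' = 90° − θ_B.
Hence θ_B' = 90° − 29.27° = 60.73°.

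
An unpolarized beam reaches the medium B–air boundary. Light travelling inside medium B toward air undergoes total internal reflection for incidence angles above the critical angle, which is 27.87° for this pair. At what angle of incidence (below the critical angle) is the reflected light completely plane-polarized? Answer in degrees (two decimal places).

At the critical angle sin θ_c = n₂/n₁, giving n₂/n₁ = sin 27.87° = 0.4675.
Then tan θ_B = n₂/n₁ = 0.4675, so θ_B = arctan 0.4675 = 25.05°.

θ_B ≈ 25.05°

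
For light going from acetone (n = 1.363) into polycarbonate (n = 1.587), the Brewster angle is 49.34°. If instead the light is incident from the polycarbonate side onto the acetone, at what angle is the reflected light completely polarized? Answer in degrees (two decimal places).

θ_B' ≈ 40.66°

tan θ_B' = n₁/n₂ = 1/tan θ_B, so θ_B' = 90° − θ_B.
θ_B' = 90° − 49.34° = 40.66°.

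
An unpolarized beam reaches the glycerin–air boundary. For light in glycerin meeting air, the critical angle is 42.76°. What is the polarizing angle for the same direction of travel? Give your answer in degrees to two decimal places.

sin θ_c = n₂/n₁, so n₂/n₁ = sin 42.76° = 0.6789.
Brewster: tan θ_B = n₂/n₁ = 0.6789.
θ_B = arctan(0.6789) = 34.17°.

θ_B ≈ 34.17°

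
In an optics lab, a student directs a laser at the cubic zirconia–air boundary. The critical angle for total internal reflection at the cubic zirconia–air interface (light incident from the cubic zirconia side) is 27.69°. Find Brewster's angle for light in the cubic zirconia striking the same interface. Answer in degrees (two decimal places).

At the critical angle sin θ_c = n₂/n₁, giving n₂/n₁ = sin 27.69° = 0.4647.
Then tan θ_B = n₂/n₁ = 0.4647, so θ_B = arctan 0.4647 = 24.92°.

θ_B ≈ 24.92°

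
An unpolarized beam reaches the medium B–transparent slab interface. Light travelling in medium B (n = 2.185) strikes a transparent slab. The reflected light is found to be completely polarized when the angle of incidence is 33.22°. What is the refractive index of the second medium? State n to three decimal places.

At Brewster's angle, tan θ_B = n₂/n₁ with n₁ on the incident side (medium B) and n₂ on the transmitted side (a transparent slab).
n₂ = n₁ tan θ_B = 2.185 × tan 33.22° = 1.431.

n ≈ 1.431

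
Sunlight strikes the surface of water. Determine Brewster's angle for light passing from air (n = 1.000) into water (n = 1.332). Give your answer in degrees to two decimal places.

The reflected p-component vanishes when tan θ_B = n₂/n₁.
Brewster's condition: tan θ_B = n₂/n₁ = 1.332/1.000 = 1.3320. Taking the arctangent, θ_B = 53.10°.

θ_B ≈ 53.10°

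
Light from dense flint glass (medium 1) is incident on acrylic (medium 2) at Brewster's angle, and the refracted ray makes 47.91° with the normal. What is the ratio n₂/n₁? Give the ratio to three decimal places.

At Brewster incidence θ_B = 90° − θ_t = 90° − 47.91° = 42.09°.
tan θ_B = n₂/n₁, so n₂/n₁ = tan 42.09° = 0.903.

n₂/n₁ ≈ 0.903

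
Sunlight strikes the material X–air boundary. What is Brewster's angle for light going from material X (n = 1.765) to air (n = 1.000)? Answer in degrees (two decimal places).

The reflected p-component vanishes when tan θ_B = n₂/n₁.
Brewster's condition: tan θ_B = n₂/n₁ = 1.000/1.765 = 0.5666.
θ_B = arctan(0.5666) = 29.53°.

θ_B ≈ 29.53°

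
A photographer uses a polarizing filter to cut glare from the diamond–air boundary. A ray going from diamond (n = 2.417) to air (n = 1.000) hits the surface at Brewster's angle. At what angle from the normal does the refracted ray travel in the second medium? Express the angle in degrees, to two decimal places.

tan θ_B = n₂/n₁ = 1.000/2.417 = 0.4137, so θ_B = 22.48°.
Since θ_B + θ_t = 90° at Brewster incidence, θ_t = 90° − 22.48° = 67.52°.

θ_t ≈ 67.52°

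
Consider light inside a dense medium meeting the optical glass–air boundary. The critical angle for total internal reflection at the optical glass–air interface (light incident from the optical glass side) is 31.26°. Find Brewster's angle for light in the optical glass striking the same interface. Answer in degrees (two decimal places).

θ_B ≈ 27.43°

n₂/n₁ = sin θ_c = sin 31.26° = 0.5189.
tan θ_B equals the same ratio, so θ_B = arctan(0.5189) = 27.43°.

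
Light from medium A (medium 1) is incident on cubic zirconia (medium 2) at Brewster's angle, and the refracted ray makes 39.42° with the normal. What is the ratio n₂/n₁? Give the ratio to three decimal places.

n₂/n₁ ≈ 1.217

At Brewster incidence θ_B = 90° − θ_t = 90° − 39.42° = 50.58°.
Then n₂/n₁ = tan θ_B = tan 50.58° = 1.217.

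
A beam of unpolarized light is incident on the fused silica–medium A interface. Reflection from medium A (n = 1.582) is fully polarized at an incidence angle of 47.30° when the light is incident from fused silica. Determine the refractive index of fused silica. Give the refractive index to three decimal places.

n ≈ 1.460

Brewster's law: tan θ_B = n₂/n₁ (light incident in fused silica, refracted into medium A).
n₁ = n₂ / tan θ_B = 1.582 / tan 47.30° = 1.460.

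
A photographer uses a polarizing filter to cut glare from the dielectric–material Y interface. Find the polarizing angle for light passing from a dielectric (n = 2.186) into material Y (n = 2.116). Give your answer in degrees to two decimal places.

θ_B ≈ 44.07°

tan θ_B = n₂/n₁ = 2.116/2.186 = 0.9680. Taking the arctangent, θ_B = 44.07°.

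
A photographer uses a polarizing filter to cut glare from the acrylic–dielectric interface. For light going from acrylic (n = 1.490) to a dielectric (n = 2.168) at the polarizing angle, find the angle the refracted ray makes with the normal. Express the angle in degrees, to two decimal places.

tan θ_B = n₂/n₁ = 2.168/1.490 = 1.4550, so θ_B = 55.50°.
Since θ_B + θ_t = 90° at Brewster incidence, θ_t = 90° − 55.50° = 34.50°.

θ_t ≈ 34.50°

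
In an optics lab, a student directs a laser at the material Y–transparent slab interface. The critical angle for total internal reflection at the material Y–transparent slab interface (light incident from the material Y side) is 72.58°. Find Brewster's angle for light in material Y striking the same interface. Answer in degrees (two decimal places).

θ_B ≈ 43.66°

n₂/n₁ = sin θ_c = sin 72.58° = 0.9541.
tan θ_B equals the same ratio, so θ_B = arctan(0.9541) = 43.66°.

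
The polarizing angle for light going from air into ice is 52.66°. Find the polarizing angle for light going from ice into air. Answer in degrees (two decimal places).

θ_B' ≈ 37.34°

tan θ_B' = n₁/n₂ = 1/tan θ_B, so θ_B' = 90° − θ_B.
θ_B' = 90° − 52.66° = 37.34°.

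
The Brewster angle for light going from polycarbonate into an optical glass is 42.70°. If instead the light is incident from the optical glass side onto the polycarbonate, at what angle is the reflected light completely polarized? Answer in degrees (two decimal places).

θ_B' ≈ 47.30°

tan θ_B' = n₁/n₂ = 1/tan θ_B, so θ_B' = 90° − θ_B.
θ_B' = 90° − 42.70° = 47.30°.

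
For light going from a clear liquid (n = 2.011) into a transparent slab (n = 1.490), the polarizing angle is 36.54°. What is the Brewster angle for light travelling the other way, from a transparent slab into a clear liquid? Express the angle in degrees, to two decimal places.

Reversing the direction swaps n₁ and n₂, so tan θ_B' = 1/tan θ_B and θ_B' = 90° − θ_B.
Hence θ_B' = 90° − 36.54° = 53.46°.

θ_B' ≈ 53.46°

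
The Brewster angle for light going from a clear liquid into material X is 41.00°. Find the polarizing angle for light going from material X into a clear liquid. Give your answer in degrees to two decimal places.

θ_B' ≈ 49.00°

The two Brewster angles are complementary: θ_B' = 90° − θ_B = 90° − 41.00° = 49.00°.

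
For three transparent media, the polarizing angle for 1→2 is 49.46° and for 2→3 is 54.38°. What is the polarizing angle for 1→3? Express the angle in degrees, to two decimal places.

tan θ_B(1→2) = n₂/n₁ = tan 49.46° = 1.1692.
tan θ_B(2→3) = n₃/n₂ = tan 54.38° = 1.3958.
Multiplying, n₃/n₁ = 1.1692 × 1.3958 = 1.6319, and θ_B(1→3) = arctan 1.6319 = 58.50°.

θ_B ≈ 58.50°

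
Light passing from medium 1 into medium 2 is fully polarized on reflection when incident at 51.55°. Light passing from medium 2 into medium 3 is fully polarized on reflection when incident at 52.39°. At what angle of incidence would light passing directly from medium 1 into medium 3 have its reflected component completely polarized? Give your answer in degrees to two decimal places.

θ_B ≈ 58.55°

tan θ_B(1→2) = n₂/n₁ = tan 51.55° = 1.2594.
tan θ_B(2→3) = n₃/n₂ = tan 52.39° = 1.2981.
n₃/n₁ = 1.6348. Then tan θ_B(1→3) = n₃/n₁, so θ_B(1→3) = arctan(1.6348) = 58.55°.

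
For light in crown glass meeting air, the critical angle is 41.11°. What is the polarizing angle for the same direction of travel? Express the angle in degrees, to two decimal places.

θ_B ≈ 33.33°

sin θ_c = n₂/n₁, so n₂/n₁ = sin 41.11° = 0.6575.
Brewster: tan θ_B = n₂/n₁ = 0.6575.
θ_B = arctan(0.6575) = 33.33°.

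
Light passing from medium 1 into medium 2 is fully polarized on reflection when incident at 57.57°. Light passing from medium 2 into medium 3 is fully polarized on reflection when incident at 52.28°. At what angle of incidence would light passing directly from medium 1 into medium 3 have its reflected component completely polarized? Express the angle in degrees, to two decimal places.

tan θ_B(1→2) = n₂/n₁ = tan 57.57° = 1.5739.
tan θ_B(2→3) = n₃/n₂ = tan 52.28° = 1.2929.
Multiplying, n₃/n₁ = 1.5739 × 1.2929 = 2.0350, and θ_B(1→3) = arctan 2.0350 = 63.83°.

θ_B ≈ 63.83°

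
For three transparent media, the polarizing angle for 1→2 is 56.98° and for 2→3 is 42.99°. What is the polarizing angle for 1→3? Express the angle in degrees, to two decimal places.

Each Brewster angle gives a ratio: n₂/n₁ = tan 56.98° = 1.5387, n₃/n₂ = tan 42.99° = 0.9322.
n₃/n₁ = 1.4343. Then tan θ_B(1→3) = n₃/n₁, so θ_B(1→3) = arctan(1.4343) = 55.12°.

θ_B ≈ 55.12°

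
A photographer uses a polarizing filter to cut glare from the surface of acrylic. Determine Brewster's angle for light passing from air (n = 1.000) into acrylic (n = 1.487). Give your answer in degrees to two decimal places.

The reflected p-component vanishes when tan θ_B = n₂/n₁.
tan θ_B = n₂/n₁ = 1.487/1.000 = 1.4870.
θ_B = arctan(1.4870) = 56.08°.

θ_B ≈ 56.08°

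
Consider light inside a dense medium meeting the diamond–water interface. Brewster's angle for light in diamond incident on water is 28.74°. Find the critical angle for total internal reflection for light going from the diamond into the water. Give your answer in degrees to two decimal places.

θ_c ≈ 33.26°

n₂/n₁ = tan 28.74° = 0.5484; the critical angle satisfies sin θ_c = n₂/n₁.
θ_c = arcsin(0.5484) = 33.26°.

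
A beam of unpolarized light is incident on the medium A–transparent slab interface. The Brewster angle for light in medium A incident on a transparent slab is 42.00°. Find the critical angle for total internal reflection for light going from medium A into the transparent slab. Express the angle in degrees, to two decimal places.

n₂/n₁ = tan 42.00° = 0.9004; the critical angle satisfies sin θ_c = n₂/n₁.
θ_c = arcsin(0.9004) = 64.21°.

θ_c ≈ 64.21°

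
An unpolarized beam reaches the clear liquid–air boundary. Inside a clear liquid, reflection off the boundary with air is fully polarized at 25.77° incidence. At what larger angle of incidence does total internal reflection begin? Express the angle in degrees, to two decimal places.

θ_c ≈ 28.87°

tan θ_B = n₂/n₁ = tan 25.77° = 0.4828.
Total internal reflection: sin θ_c = n₂/n₁ = 0.4828.
θ_c = arcsin(0.4828) = 28.87°.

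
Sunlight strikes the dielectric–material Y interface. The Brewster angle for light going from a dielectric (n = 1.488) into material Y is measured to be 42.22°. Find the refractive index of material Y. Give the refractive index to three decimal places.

Brewster's law: tan θ_B = n₂/n₁ (light incident in a dielectric, refracted into material Y).
n₂ = n₁ tan θ_B = 1.488 × tan 42.22° = 1.350.

n ≈ 1.350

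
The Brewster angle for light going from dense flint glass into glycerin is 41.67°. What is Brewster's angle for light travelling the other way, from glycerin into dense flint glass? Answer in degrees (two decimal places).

θ_B' ≈ 48.33°

Reversing the direction swaps n₁ and n₂, so tan θ_B' = 1/tan θ_B and θ_B' = 90° − θ_B.
Hence θ_B' = 90° − 41.67° = 48.33°.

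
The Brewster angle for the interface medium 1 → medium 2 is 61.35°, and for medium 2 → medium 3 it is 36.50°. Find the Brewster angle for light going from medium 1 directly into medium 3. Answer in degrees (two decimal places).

θ_B ≈ 53.56°

n₂/n₁ = tan 61.35° = 1.8303 and n₃/n₂ = tan 36.50° = 0.7400.
So n₃/n₁ = (n₂/n₁)(n₃/n₂) = 1.8303 × 0.7400 = 1.3544.
θ_B(1→3) = arctan(1.3544) = 53.56°.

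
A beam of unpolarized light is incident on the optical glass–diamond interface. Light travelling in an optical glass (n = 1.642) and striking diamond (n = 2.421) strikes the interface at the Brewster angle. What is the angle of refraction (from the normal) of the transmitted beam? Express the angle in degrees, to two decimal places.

θ_B = arctan(n₂/n₁) = arctan(2.421/1.642) = 55.85°.
The refracted ray is perpendicular to the reflected ray, so θ_t = 90° − θ_B = 34.15°.

θ_t ≈ 34.15°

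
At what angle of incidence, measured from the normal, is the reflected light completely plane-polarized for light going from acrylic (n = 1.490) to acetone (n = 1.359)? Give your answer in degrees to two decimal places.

θ_B ≈ 42.37°

Brewster's condition: tan θ_B = n₂/n₁ = 1.359/1.490 = 0.9121.
θ_B = arctan(0.9121) = 42.37°.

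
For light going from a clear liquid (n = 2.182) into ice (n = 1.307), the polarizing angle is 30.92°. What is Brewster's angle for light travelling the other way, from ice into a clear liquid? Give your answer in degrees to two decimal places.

Reversing the direction swaps n₁ and n₂, so tan θ_B' = 1/tan θ_B and θ_B' = 90° − θ_B.
Hence θ_B' = 90° − 30.92° = 59.08°.

θ_B' ≈ 59.08°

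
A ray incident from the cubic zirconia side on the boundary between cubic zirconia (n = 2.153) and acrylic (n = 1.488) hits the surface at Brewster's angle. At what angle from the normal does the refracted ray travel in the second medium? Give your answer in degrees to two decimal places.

First find Brewster's angle: tan θ_B = 1.488/2.153 = 0.6911, giving θ_B = 34.65°.
At Brewster's angle the reflected and refracted rays are perpendicular, so θ_t = 90° − θ_B = 90° − 34.65° = 55.35°.

θ_t ≈ 55.35°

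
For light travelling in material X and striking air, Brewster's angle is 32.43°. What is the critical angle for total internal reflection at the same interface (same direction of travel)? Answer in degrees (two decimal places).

θ_c ≈ 39.45°

tan θ_B = n₂/n₁ = tan 32.43° = 0.6354.
Total internal reflection: sin θ_c = n₂/n₁ = 0.6354.
θ_c = arcsin(0.6354) = 39.45°.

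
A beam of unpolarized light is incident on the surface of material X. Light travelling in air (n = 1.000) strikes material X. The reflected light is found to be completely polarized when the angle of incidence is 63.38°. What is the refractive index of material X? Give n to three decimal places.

n ≈ 1.995

Full polarization of the reflected beam means tan θ_B = n₂/n₁, where n₁ is the incident medium (air).
n₂ = n₁ tan θ_B = 1.000 × tan 63.38° = 1.995.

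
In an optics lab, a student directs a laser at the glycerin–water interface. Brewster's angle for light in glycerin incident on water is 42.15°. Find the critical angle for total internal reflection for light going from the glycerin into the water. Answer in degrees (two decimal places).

θ_c ≈ 64.84°

n₂/n₁ = tan 42.15° = 0.9052; the critical angle satisfies sin θ_c = n₂/n₁.
θ_c = arcsin(0.9052) = 64.84°.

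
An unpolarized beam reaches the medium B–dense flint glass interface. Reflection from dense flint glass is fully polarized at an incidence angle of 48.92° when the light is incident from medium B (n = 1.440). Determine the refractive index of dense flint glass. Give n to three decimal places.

Full polarization of the reflected beam means tan θ_B = n₂/n₁, where n₁ is the incident medium (medium B).
n₂ = n₁ tan θ_B = 1.440 × tan 48.92° = 1.652.

n ≈ 1.652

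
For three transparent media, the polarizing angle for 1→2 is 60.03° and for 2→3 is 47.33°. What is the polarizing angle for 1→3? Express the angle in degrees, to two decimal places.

θ_B ≈ 62.01°

Each Brewster angle gives a ratio: n₂/n₁ = tan 60.03° = 1.7341, n₃/n₂ = tan 47.33° = 1.0848.
Multiplying, n₃/n₁ = 1.7341 × 1.0848 = 1.8813, and θ_B(1→3) = arctan 1.8813 = 62.01°.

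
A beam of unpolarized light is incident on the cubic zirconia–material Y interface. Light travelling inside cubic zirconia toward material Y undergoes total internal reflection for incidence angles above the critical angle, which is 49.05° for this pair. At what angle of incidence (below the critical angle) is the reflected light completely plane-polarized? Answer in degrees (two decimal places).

n₂/n₁ = sin θ_c = sin 49.05° = 0.7553.
tan θ_B equals the same ratio, so θ_B = arctan(0.7553) = 37.06°.

θ_B ≈ 37.06°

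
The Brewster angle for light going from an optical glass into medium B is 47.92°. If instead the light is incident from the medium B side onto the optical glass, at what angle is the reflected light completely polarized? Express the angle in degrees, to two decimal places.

The two Brewster angles are complementary: θ_B' = 90° − θ_B = 90° − 47.92° = 42.08°.

θ_B' ≈ 42.08°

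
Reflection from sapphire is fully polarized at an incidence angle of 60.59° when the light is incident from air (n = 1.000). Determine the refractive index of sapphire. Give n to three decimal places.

n ≈ 1.774

Brewster's law: tan θ_B = n₂/n₁ (light incident in air, refracted into sapphire).
n₂ = n₁ tan θ_B = 1.000 × tan 60.59° = 1.774.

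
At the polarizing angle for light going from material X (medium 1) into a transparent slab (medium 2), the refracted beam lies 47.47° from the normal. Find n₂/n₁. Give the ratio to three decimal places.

n₂/n₁ ≈ 0.917

θ_B + θ_t = 90°, so θ_B = 90° − 47.47° = 42.53°.
Then n₂/n₁ = tan θ_B = tan 42.53° = 0.917.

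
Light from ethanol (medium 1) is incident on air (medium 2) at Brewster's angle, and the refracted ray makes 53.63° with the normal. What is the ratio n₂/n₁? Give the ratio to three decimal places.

At Brewster incidence θ_B = 90° − θ_t = 90° − 53.63° = 36.37°.
tan θ_B = n₂/n₁, so n₂/n₁ = tan 36.37° = 0.736.

n₂/n₁ ≈ 0.736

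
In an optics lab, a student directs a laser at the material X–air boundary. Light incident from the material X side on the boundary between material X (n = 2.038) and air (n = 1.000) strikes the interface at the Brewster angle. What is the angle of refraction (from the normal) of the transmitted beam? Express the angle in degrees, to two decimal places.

First find Brewster's angle: tan θ_B = 1.000/2.038 = 0.4907, giving θ_B = 26.14°.
At Brewster's angle the reflected and refracted rays are perpendicular, so θ_t = 90° − θ_B = 90° − 26.14° = 63.86°.

θ_t ≈ 63.86°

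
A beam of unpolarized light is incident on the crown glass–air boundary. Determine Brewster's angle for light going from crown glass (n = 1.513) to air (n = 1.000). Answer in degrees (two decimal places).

At Brewster's angle the reflected and refracted rays are perpendicular, which with Snell's law gives tan θ_B = n₂/n₁.
tan θ_B = n₂/n₁ = 1.000/1.513 = 0.6609. Taking the arctangent, θ_B = 33.46°.

θ_B ≈ 33.46°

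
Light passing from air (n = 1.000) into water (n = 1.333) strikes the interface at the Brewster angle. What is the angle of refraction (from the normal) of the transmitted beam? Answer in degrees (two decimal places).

θ_B = arctan(n₂/n₁) = arctan(1.333/1.000) = 53.12°.
The refracted ray is perpendicular to the reflected ray, so θ_t = 90° − θ_B = 36.88°.

θ_t ≈ 36.88°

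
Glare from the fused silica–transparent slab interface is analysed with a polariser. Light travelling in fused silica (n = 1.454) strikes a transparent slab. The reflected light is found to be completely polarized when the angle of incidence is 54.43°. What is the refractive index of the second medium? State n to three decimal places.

Full polarization of the reflected beam means tan θ_B = n₂/n₁, where n₁ is the incident medium (fused silica).
n₂ = n₁ tan θ_B = 1.454 × tan 54.43° = 2.033.

n ≈ 2.033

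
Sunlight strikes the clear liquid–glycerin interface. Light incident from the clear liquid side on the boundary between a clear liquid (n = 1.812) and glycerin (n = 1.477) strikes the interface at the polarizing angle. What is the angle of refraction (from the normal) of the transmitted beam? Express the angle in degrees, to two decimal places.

tan θ_B = n₂/n₁ = 1.477/1.812 = 0.8151, so θ_B = 39.18°.
The refracted ray is perpendicular to the reflected ray, so θ_t = 90° − θ_B = 50.82°.

θ_t ≈ 50.82°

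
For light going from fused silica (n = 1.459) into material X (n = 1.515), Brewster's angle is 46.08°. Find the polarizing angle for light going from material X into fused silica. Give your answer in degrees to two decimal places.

Reversing the direction swaps n₁ and n₂, so tan θ_B' = 1/tan θ_B and θ_B' = 90° − θ_B.
Hence θ_B' = 90° − 46.08° = 43.92°.

θ_B' ≈ 43.92°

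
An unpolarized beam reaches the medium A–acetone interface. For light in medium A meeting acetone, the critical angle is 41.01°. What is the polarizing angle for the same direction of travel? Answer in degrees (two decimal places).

θ_B ≈ 33.27°

At the critical angle sin θ_c = n₂/n₁, giving n₂/n₁ = sin 41.01° = 0.6562.
Then tan θ_B = n₂/n₁ = 0.6562, so θ_B = arctan 0.6562 = 33.27°.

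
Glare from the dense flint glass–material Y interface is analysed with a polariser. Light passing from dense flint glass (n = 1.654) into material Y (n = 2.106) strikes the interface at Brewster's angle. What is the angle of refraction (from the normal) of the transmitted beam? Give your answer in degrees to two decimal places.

θ_t ≈ 38.15°

First find Brewster's angle: tan θ_B = 2.106/1.654 = 1.2733, giving θ_B = 51.85°.
Since θ_B + θ_t = 90° at Brewster incidence, θ_t = 90° − 51.85° = 38.15°.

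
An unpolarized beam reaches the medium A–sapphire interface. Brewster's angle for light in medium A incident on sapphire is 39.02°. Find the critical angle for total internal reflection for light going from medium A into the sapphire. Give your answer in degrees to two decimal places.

θ_c ≈ 54.13°

n₂/n₁ = tan 39.02° = 0.8104; the critical angle satisfies sin θ_c = n₂/n₁.
θ_c = arcsin(0.8104) = 54.13°.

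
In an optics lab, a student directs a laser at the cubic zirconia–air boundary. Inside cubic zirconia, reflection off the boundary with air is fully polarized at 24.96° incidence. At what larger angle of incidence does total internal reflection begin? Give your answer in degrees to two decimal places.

θ_c ≈ 27.74°

n₂/n₁ = tan 24.96° = 0.4655; the critical angle satisfies sin θ_c = n₂/n₁.
θ_c = arcsin(0.4655) = 27.74°.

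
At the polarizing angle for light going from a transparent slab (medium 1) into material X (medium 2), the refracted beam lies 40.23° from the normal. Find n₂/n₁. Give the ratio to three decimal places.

n₂/n₁ ≈ 1.182

θ_B + θ_t = 90°, so θ_B = 90° − 40.23° = 49.77°.
tan θ_B = n₂/n₁, so n₂/n₁ = tan 49.77° = 1.182.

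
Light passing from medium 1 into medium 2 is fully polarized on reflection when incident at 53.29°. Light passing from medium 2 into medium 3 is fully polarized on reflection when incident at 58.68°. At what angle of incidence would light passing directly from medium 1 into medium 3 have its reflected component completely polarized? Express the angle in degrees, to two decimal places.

θ_B ≈ 65.60°

tan θ_B(1→2) = n₂/n₁ = tan 53.29° = 1.3411.
tan θ_B(2→3) = n₃/n₂ = tan 58.68° = 1.6434.
n₃/n₁ = 2.2040. Then tan θ_B(1→3) = n₃/n₁, so θ_B(1→3) = arctan(2.2040) = 65.60°.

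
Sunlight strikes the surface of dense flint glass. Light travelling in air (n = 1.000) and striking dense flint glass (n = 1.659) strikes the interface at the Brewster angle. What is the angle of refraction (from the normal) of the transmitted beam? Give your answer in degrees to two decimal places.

First find Brewster's angle: tan θ_B = 1.659/1.000 = 1.6590, giving θ_B = 58.92°.
The refracted ray is perpendicular to the reflected ray, so θ_t = 90° − θ_B = 31.08°.

θ_t ≈ 31.08°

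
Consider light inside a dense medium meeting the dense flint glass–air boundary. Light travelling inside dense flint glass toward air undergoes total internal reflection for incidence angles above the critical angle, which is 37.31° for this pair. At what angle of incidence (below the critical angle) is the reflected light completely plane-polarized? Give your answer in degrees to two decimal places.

θ_B ≈ 31.22°

n₂/n₁ = sin θ_c = sin 37.31° = 0.6061.
tan θ_B equals the same ratio, so θ_B = arctan(0.6061) = 31.22°.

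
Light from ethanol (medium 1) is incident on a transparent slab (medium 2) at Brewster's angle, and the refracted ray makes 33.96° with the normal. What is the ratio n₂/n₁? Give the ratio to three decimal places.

n₂/n₁ ≈ 1.485

θ_B + θ_t = 90°, so θ_B = 90° − 33.96° = 56.04°.
Then n₂/n₁ = tan θ_B = tan 56.04° = 1.485.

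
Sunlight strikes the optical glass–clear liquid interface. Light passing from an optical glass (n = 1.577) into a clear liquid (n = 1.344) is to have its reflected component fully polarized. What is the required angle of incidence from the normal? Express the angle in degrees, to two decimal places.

θ_B ≈ 40.44°

Brewster's condition: tan θ_B = n₂/n₁ = 1.344/1.577 = 0.8523.
θ_B = arctan(0.8523) = 40.44°.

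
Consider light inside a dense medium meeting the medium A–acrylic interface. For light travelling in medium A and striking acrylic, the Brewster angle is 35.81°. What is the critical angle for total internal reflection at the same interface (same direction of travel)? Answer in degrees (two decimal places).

tan θ_B = n₂/n₁ = tan 35.81° = 0.7215.
Total internal reflection: sin θ_c = n₂/n₁ = 0.7215.
θ_c = arcsin(0.7215) = 46.18°.

θ_c ≈ 46.18°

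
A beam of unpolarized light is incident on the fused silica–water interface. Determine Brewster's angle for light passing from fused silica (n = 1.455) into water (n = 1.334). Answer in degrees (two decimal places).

At Brewster's angle the reflected and refracted rays are perpendicular, which with Snell's law gives tan θ_B = n₂/n₁.
tan θ_B = n₂/n₁ = 1.334/1.455 = 0.9168. Taking the arctangent, θ_B = 42.52°.

θ_B ≈ 42.52°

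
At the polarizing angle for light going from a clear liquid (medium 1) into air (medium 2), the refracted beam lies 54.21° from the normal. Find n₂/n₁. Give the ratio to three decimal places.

n₂/n₁ ≈ 0.721

θ_B + θ_t = 90°, so θ_B = 90° − 54.21° = 35.79°.
Then n₂/n₁ = tan θ_B = tan 35.79° = 0.721.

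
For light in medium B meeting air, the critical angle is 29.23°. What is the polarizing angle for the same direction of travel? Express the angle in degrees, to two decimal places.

At the critical angle sin θ_c = n₂/n₁, giving n₂/n₁ = sin 29.23° = 0.4883.
Then tan θ_B = n₂/n₁ = 0.4883, so θ_B = arctan 0.4883 = 26.03°.

θ_B ≈ 26.03°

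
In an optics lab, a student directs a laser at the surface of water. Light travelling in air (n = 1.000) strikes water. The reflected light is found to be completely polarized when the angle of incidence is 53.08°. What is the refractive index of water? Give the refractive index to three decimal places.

Brewster's law: tan θ_B = n₂/n₁ (light incident in air, refracted into water).
n₂ = n₁ tan θ_B = 1.000 × tan 53.08° = 1.331.

n ≈ 1.331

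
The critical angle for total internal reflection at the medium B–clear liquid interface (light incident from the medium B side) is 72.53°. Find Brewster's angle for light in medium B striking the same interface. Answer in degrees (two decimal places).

n₂/n₁ = sin θ_c = sin 72.53° = 0.9539.
tan θ_B equals the same ratio, so θ_B = arctan(0.9539) = 43.65°.

θ_B ≈ 43.65°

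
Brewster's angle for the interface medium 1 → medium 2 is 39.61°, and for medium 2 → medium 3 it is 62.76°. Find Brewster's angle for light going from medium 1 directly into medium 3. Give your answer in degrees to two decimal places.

θ_B ≈ 58.12°

tan θ_B(1→2) = n₂/n₁ = tan 39.61° = 0.8276.
tan θ_B(2→3) = n₃/n₂ = tan 62.76° = 1.9425.
So n₃/n₁ = (n₂/n₁)(n₃/n₂) = 0.8276 × 1.9425 = 1.6075.
θ_B(1→3) = arctan(1.6075) = 58.12°.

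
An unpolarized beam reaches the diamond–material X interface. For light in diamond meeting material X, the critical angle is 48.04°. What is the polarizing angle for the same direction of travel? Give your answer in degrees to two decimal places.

θ_B ≈ 36.63°

At the critical angle sin θ_c = n₂/n₁, giving n₂/n₁ = sin 48.04° = 0.7436.
Then tan θ_B = n₂/n₁ = 0.7436, so θ_B = arctan 0.7436 = 36.63°.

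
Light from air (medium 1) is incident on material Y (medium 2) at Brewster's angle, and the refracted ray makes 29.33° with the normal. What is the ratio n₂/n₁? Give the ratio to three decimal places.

n₂/n₁ ≈ 1.780

θ_B + θ_t = 90°, so θ_B = 90° − 29.33° = 60.67°.
tan θ_B = n₂/n₁, so n₂/n₁ = tan 60.67° = 1.780.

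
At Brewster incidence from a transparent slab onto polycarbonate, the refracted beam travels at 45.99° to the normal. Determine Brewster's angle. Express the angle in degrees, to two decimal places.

θ_B ≈ 44.01°

Since the reflected and refracted rays are at right angles at the polarizing angle, θ_B + θ_t = 90°.
So θ_B = 90° − θ_t = 90° − 45.99° = 44.01°.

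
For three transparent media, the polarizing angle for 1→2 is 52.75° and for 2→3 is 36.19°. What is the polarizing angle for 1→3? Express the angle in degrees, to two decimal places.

θ_B ≈ 43.89°

tan θ_B(1→2) = n₂/n₁ = tan 52.75° = 1.3151.
tan θ_B(2→3) = n₃/n₂ = tan 36.19° = 0.7316.
Multiplying, n₃/n₁ = 1.3151 × 0.7316 = 0.9621, and θ_B(1→3) = arctan 0.9621 = 43.89°.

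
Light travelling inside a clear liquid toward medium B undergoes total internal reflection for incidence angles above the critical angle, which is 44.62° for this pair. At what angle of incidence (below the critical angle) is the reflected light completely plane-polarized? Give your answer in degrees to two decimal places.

sin θ_c = n₂/n₁, so n₂/n₁ = sin 44.62° = 0.7024.
Brewster: tan θ_B = n₂/n₁ = 0.7024.
θ_B = arctan(0.7024) = 35.08°.

θ_B ≈ 35.08°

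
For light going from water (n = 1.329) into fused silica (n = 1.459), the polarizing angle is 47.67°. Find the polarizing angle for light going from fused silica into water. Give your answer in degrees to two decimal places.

The two Brewster angles are complementary: θ_B' = 90° − θ_B = 90° − 47.67° = 42.33°.

θ_B' ≈ 42.33°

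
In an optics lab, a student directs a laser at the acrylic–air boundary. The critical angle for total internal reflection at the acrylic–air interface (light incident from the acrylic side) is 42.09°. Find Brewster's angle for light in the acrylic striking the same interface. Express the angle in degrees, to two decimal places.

At the critical angle sin θ_c = n₂/n₁, giving n₂/n₁ = sin 42.09° = 0.6703.
Then tan θ_B = n₂/n₁ = 0.6703, so θ_B = arctan 0.6703 = 33.83°.

θ_B ≈ 33.83°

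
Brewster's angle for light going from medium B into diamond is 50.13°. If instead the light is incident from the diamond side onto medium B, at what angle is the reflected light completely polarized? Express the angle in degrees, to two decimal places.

θ_B' ≈ 39.87°

Reversing the direction swaps n₁ and n₂, so tan θ_B' = 1/tan θ_B and θ_B' = 90° − θ_B.
Hence θ_B' = 90° − 50.13° = 39.87°.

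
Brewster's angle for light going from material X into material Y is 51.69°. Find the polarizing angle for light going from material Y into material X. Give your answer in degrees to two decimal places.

θ_B' ≈ 38.31°

The two Brewster angles are complementary: θ_B' = 90° − θ_B = 90° − 51.69° = 38.31°.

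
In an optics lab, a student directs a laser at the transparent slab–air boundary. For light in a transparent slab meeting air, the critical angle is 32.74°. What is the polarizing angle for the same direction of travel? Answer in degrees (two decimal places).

n₂/n₁ = sin θ_c = sin 32.74° = 0.5408.
tan θ_B equals the same ratio, so θ_B = arctan(0.5408) = 28.41°.

θ_B ≈ 28.41°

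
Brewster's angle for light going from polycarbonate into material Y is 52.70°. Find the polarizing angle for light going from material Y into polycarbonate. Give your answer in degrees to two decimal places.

Reversing the direction swaps n₁ and n₂, so tan θ_B' = 1/tan θ_B and θ_B' = 90° − θ_B.
Hence θ_B' = 90° − 52.70° = 37.30°.

θ_B' ≈ 37.30°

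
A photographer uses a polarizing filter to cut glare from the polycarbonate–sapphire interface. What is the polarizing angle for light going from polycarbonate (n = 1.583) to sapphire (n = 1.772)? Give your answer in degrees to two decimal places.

θ_B ≈ 48.22°

The reflected p-component vanishes when tan θ_B = n₂/n₁.
Brewster's condition: tan θ_B = n₂/n₁ = 1.772/1.583 = 1.1194.
So θ_B = arctan 1.1194 = 48.22°.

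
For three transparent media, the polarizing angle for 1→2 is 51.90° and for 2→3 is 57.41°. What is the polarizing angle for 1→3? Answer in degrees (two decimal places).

θ_B ≈ 63.38°

n₂/n₁ = tan 51.90° = 1.2753 and n₃/n₂ = tan 57.41° = 1.5643.
Multiplying, n₃/n₁ = 1.2753 × 1.5643 = 1.9950, and θ_B(1→3) = arctan 1.9950 = 63.38°.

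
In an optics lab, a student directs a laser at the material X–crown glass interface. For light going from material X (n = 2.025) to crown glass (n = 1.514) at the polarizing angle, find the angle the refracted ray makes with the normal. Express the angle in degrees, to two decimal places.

θ_t ≈ 53.22°

First find Brewster's angle: tan θ_B = 1.514/2.025 = 0.7477, giving θ_B = 36.78°.
The refracted ray is perpendicular to the reflected ray, so θ_t = 90° − θ_B = 53.22°.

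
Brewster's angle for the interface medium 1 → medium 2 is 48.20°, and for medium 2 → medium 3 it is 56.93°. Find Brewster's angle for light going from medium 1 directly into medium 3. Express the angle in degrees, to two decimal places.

θ_B ≈ 59.79°

Each Brewster angle gives a ratio: n₂/n₁ = tan 48.20° = 1.1184, n₃/n₂ = tan 56.93° = 1.5358.
n₃/n₁ = 1.7176. Then tan θ_B(1→3) = n₃/n₁, so θ_B(1→3) = arctan(1.7176) = 59.79°.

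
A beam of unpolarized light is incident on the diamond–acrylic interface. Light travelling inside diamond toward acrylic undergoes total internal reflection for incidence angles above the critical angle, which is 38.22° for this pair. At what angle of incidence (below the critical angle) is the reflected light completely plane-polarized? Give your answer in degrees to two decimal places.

θ_B ≈ 31.74°

At the critical angle sin θ_c = n₂/n₁, giving n₂/n₁ = sin 38.22° = 0.6187.
Then tan θ_B = n₂/n₁ = 0.6187, so θ_B = arctan 0.6187 = 31.74°.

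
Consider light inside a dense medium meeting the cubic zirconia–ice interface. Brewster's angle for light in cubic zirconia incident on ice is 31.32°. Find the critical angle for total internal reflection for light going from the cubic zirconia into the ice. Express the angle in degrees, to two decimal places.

From Brewster, n₂/n₁ = tan θ_B = tan 31.32° = 0.6085.
Then sin θ_c = n₂/n₁ = 0.6085, so θ_c = arcsin 0.6085 = 37.48°.

θ_c ≈ 37.48°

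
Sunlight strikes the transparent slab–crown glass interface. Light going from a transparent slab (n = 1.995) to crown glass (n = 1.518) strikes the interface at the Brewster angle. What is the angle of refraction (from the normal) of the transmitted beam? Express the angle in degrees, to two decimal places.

tan θ_B = n₂/n₁ = 1.518/1.995 = 0.7609, so θ_B = 37.27°.
At Brewster's angle the reflected and refracted rays are perpendicular, so θ_t = 90° − θ_B = 90° − 37.27° = 52.73°.

θ_t ≈ 52.73°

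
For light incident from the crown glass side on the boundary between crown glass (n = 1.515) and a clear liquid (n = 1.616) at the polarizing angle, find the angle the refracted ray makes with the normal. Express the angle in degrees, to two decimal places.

First find Brewster's angle: tan θ_B = 1.616/1.515 = 1.0667, giving θ_B = 46.85°.
Since θ_B + θ_t = 90° at Brewster incidence, θ_t = 90° − 46.85° = 43.15°.

θ_t ≈ 43.15°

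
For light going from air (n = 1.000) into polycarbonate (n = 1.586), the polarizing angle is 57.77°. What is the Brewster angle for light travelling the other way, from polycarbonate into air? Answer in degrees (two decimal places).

Reversing the direction swaps n₁ and n₂, so tan θ_B' = 1/tan θ_B and θ_B' = 90° − θ_B.
Hence θ_B' = 90° − 57.77° = 32.23°.

θ_B' ≈ 32.23°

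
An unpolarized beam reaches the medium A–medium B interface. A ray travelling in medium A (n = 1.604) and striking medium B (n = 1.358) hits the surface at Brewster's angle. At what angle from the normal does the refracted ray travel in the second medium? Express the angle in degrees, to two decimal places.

θ_t ≈ 49.75°

θ_B = arctan(n₂/n₁) = arctan(1.358/1.604) = 40.25°.
The refracted ray is perpendicular to the reflected ray, so θ_t = 90° − θ_B = 49.75°.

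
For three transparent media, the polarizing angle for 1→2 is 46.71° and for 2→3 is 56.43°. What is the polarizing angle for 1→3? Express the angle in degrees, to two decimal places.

tan θ_B(1→2) = n₂/n₁ = tan 46.71° = 1.0615.
tan θ_B(2→3) = n₃/n₂ = tan 56.43° = 1.5068.
n₃/n₁ = 1.5996. Then tan θ_B(1→3) = n₃/n₁, so θ_B(1→3) = arctan(1.5996) = 57.99°.

θ_B ≈ 57.99°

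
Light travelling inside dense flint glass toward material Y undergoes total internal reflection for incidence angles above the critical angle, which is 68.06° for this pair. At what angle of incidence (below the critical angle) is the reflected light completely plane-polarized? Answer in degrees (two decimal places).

sin θ_c = n₂/n₁, so n₂/n₁ = sin 68.06° = 0.9276.
Brewster: tan θ_B = n₂/n₁ = 0.9276.
θ_B = arctan(0.9276) = 42.85°.

θ_B ≈ 42.85°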